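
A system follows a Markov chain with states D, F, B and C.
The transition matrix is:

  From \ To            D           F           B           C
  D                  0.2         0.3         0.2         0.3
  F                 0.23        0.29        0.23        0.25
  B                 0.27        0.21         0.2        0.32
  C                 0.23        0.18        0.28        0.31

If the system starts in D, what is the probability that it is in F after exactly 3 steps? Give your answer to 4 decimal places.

0.2416

Propagate the distribution vector 3 steps from D.
After 0 steps: (1.0000, 0.0000, 0.0000, 0.0000)
After 1 step: (0.2000, 0.3000, 0.2000, 0.3000)
After 2 steps: (0.2320, 0.2430, 0.2330, 0.2920)
After 3 steps: (0.2324, 0.2416, 0.2307, 0.2954)
P(in F after 3 steps) = 0.2416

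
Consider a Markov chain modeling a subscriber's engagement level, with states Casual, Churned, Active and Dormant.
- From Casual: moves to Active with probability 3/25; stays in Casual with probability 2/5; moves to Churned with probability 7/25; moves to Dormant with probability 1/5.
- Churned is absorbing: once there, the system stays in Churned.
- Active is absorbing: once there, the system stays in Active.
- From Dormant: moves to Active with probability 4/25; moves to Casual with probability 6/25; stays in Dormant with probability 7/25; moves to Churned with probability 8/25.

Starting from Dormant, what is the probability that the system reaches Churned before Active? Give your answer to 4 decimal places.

0.6750

Let h(s) be the probability of absorption at Churned starting from transient state s. Then h(Churned) = 1 and h(Active) = 0. By first-step analysis:
h(Casual) = 0.4·h(Casual) + 0.28·1 + 0.12·0 + 0.2·h(Dormant)
h(Dormant) = 0.24·h(Casual) + 0.32·1 + 0.16·0 + 0.28·h(Dormant)
Solving: h(Casual) = 0.6917, h(Dormant) = 0.6750.
Starting from Dormant, the probability is 0.6750.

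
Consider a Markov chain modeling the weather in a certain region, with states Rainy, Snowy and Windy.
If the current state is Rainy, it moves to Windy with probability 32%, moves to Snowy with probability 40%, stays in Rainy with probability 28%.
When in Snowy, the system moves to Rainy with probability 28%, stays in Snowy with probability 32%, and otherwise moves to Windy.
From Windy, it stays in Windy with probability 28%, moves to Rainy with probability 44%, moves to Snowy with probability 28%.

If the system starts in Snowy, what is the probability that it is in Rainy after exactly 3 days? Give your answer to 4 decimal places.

0.3327

Propagate the distribution vector 3 days from Snowy.
After 0 days: (0.0000, 1.0000, 0.0000)
After 1 day: (0.2800, 0.3200, 0.4000)
After 2 days: (0.3440, 0.3264, 0.3296)
After 3 days: (0.3327, 0.3343, 0.3329)
P(in Rainy after 3 days) = 0.3327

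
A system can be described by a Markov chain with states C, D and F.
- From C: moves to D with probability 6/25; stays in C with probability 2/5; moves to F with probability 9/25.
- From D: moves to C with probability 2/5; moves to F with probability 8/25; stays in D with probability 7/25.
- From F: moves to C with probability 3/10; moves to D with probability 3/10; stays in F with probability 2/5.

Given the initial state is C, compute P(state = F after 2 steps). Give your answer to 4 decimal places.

0.3648

Sum over the intermediate state after 1 step:
P = P(C→C)·P(C→F) + P(C→D)·P(D→F) + P(C→F)·P(F→F)
  = 0.4×0.36 + 0.24×0.32 + 0.36×0.4
  = 0.1440 + 0.0768 + 0.1440 = 0.3648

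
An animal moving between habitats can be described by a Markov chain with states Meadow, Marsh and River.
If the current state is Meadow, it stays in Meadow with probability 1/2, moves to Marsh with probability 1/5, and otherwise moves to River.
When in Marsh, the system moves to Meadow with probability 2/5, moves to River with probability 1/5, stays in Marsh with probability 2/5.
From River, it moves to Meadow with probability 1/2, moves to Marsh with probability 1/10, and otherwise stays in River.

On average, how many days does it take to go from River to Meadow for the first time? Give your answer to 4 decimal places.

Let t(s) be the expected number of days to first reach Meadow from state s, with t(Meadow) = 0. Conditioning on the first day:
t(Marsh) = 1 + 0.4·t(Marsh) + 0.2·t(River)
t(River) = 1 + 0.1·t(Marsh) + 0.4·t(River)
Solving: t(Marsh) = 2.3529, t(River) = 2.0588.
Expected days from River to Meadow: 2.0588.

2.0588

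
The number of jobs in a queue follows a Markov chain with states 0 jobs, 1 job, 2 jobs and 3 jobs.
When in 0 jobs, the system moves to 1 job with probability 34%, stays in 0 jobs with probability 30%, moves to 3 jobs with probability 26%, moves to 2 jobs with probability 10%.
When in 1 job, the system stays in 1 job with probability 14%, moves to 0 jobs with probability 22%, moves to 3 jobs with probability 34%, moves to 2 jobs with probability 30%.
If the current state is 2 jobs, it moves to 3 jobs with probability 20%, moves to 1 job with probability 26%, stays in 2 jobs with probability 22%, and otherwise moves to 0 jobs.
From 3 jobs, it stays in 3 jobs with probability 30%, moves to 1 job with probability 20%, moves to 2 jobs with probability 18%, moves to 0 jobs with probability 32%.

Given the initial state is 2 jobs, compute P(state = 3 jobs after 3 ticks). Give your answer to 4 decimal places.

Propagate the distribution vector 3 ticks from 2 jobs.
After 0 ticks: (0.0000, 0.0000, 1.0000, 0.0000)
After 1 tick: (0.3200, 0.2600, 0.2200, 0.2000)
After 2 ticks: (0.2876, 0.2424, 0.1944, 0.2756)
After 3 ticks: (0.2900, 0.2374, 0.1939, 0.2788)
P(in 3 jobs after 3 ticks) = 0.2788

0.2788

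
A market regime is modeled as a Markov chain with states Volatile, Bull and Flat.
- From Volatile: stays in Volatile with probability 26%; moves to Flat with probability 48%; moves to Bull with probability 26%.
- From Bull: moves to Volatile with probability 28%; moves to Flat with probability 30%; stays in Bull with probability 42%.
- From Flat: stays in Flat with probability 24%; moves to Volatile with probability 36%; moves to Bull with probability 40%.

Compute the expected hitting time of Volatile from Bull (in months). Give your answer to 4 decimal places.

3.3042

Let t(s) be the expected number of months to first reach Volatile from state s, with t(Volatile) = 0. Conditioning on the first month:
t(Bull) = 1 + 0.42·t(Bull) + 0.3·t(Flat)
t(Flat) = 1 + 0.4·t(Bull) + 0.24·t(Flat)
Solving: t(Bull) = 3.3042, t(Flat) = 3.0549.
Expected months from Bull to Volatile: 3.3042.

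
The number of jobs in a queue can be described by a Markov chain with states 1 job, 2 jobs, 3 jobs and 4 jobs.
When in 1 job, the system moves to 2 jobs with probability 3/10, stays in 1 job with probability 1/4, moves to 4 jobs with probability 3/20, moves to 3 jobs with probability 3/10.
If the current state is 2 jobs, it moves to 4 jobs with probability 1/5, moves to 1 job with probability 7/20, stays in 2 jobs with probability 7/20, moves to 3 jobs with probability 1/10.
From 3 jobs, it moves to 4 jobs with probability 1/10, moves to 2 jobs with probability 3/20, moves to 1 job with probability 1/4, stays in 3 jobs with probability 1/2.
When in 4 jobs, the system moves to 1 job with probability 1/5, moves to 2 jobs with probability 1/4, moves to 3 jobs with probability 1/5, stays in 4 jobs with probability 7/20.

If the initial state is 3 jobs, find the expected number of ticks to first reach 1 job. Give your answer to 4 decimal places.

Let t(s) be the expected number of ticks to first reach 1 job from state s, with t(1 job) = 0. Conditioning on the first tick:
t(2 jobs) = 1 + 0.35·t(2 jobs) + 0.1·t(3 jobs) + 0.2·t(4 jobs)
t(3 jobs) = 1 + 0.15·t(2 jobs) + 0.5·t(3 jobs) + 0.1·t(4 jobs)
t(4 jobs) = 1 + 0.25·t(2 jobs) + 0.2·t(3 jobs) + 0.35·t(4 jobs)
Solving: t(2 jobs) = 3.3548, t(3 jobs) = 3.8065, t(4 jobs) = 4.0000.
Expected ticks from 3 jobs to 1 job: 3.8065.

3.8065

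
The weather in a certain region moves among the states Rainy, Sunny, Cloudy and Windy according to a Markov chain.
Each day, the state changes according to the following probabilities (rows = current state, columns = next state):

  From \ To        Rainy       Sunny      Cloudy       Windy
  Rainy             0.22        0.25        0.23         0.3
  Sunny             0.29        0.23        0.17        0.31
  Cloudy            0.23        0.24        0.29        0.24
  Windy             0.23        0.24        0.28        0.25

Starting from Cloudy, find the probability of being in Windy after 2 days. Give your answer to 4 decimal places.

Propagate the distribution vector 2 days from Cloudy.
After 0 days: (0.0000, 0.0000, 1.0000, 0.0000)
After 1 day: (0.2300, 0.2400, 0.2900, 0.2400)
After 2 days: (0.2421, 0.2399, 0.2450, 0.2730)
P(in Windy after 2 days) = 0.2730

0.2730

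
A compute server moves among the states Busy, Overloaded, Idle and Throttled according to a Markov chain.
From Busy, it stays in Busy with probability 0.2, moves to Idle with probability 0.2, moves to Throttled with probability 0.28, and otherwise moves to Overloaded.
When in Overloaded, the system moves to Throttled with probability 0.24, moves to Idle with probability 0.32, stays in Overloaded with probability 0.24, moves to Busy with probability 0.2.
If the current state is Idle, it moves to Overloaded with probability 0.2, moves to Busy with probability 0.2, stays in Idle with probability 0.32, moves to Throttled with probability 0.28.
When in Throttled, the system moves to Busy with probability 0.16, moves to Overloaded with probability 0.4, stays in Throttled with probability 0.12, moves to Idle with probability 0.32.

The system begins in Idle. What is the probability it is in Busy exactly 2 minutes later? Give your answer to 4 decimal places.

0.1888

Propagate the distribution vector 2 minutes from Idle.
After 0 minutes: (0.0000, 0.0000, 1.0000, 0.0000)
After 1 minute: (0.2000, 0.2000, 0.3200, 0.2800)
After 2 minutes: (0.1888, 0.2880, 0.2960, 0.2272)
P(in Busy after 2 minutes) = 0.1888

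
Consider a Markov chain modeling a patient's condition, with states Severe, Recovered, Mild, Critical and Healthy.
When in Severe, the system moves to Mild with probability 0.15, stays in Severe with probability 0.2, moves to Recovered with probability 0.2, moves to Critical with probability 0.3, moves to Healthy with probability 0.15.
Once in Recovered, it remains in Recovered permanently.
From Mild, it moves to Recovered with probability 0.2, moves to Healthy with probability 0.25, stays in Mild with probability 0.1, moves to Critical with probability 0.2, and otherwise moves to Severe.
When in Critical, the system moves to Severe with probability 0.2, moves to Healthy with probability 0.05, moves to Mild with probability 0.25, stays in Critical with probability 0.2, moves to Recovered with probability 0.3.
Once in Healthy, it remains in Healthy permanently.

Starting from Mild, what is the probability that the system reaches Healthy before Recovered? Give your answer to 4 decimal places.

0.4511

Let h(s) be the probability of absorption at Healthy starting from transient state s. Then h(Healthy) = 1 and h(Recovered) = 0. By first-step analysis:
h(Severe) = 0.2·h(Severe) + 0.2·0 + 0.15·h(Mild) + 0.3·h(Critical) + 0.15·1
h(Mild) = 0.25·h(Severe) + 0.2·0 + 0.1·h(Mild) + 0.2·h(Critical) + 0.25·1
h(Critical) = 0.2·h(Severe) + 0.3·0 + 0.25·h(Mild) + 0.2·h(Critical) + 0.05·1
Solving: h(Severe) = 0.3844, h(Mild) = 0.4511, h(Critical) = 0.2996.
Starting from Mild, the probability is 0.4511.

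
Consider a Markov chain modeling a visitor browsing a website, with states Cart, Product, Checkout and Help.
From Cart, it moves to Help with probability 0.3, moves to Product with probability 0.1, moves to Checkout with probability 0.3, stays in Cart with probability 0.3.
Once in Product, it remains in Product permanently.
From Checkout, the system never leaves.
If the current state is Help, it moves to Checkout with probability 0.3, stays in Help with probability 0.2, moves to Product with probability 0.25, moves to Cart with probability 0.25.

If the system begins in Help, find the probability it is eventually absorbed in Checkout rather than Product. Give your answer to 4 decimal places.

0.5876

Let h(s) be the probability of absorption at Checkout starting from transient state s. Then h(Checkout) = 1 and h(Product) = 0. By first-step analysis:
h(Cart) = 0.3·h(Cart) + 0.1·0 + 0.3·1 + 0.3·h(Help)
h(Help) = 0.25·h(Cart) + 0.25·0 + 0.3·1 + 0.2·h(Help)
Solving: h(Cart) = 0.6804, h(Help) = 0.5876.
Starting from Help, the probability is 0.5876.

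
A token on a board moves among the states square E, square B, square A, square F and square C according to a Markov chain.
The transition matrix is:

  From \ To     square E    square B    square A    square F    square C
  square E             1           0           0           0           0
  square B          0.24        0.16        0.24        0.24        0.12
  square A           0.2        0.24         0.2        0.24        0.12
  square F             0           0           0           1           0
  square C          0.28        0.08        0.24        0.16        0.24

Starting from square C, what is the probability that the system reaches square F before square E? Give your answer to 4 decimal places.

Let h(s) be the probability of absorption at square F starting from transient state s. Then h(square F) = 1 and h(square E) = 0. By first-step analysis:
h(square B) = 0.24·0 + 0.16·h(square B) + 0.24·h(square A) + 0.24·1 + 0.12·h(square C)
h(square A) = 0.2·0 + 0.24·h(square B) + 0.2·h(square A) + 0.24·1 + 0.12·h(square C)
h(square C) = 0.28·0 + 0.08·h(square B) + 0.24·h(square A) + 0.16·1 + 0.24·h(square C)
Solving: h(square B) = 0.4923, h(square A) = 0.5113, h(square C) = 0.4238.
Starting from square C, the probability is 0.4238.

0.4238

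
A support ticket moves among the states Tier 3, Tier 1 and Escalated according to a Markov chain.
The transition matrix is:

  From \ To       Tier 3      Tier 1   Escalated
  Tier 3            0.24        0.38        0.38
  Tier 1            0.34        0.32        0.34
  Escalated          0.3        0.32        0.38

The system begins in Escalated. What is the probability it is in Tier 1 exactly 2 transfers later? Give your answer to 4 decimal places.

Sum over the intermediate state after 1 transfer:
P = P(Escalated→Tier 3)·P(Tier 3→Tier 1) + P(Escalated→Tier 1)·P(Tier 1→Tier 1) + P(Escalated→Escalated)·P(Escalated→Tier 1)
  = 0.3×0.38 + 0.32×0.32 + 0.38×0.32
  = 0.1140 + 0.1024 + 0.1216 = 0.3380

0.3380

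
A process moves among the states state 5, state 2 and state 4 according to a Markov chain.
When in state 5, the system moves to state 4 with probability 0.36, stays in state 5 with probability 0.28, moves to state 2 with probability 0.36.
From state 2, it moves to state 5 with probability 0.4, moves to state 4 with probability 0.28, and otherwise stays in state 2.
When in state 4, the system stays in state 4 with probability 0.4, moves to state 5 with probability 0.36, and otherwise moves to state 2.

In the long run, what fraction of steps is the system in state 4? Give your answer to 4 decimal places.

Let the stationary distribution be π with π = πP and π_1 + π_2 + π_3 = 1.
π_1 = 0.28·π_1 + 0.4·π_2 + 0.36·π_3
π_2 = 0.36·π_1 + 0.32·π_2 + 0.24·π_3
Solving with the normalization constraint gives π = (0.3447, 0.3058, 0.3495).
So the stationary probability of state 4 is 0.3495.

0.3495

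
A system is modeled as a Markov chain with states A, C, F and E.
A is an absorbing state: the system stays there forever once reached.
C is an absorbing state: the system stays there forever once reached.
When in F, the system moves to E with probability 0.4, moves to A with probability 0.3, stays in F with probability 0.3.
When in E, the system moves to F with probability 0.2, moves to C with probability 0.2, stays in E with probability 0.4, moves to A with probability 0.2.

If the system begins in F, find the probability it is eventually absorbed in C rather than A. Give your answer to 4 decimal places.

Let h(s) be the probability of absorption at C starting from transient state s. Then h(C) = 1 and h(A) = 0. By first-step analysis:
h(F) = 0.3·0 + 0.3·h(F) + 0.4·h(E)
h(E) = 0.2·0 + 0.2·1 + 0.2·h(F) + 0.4·h(E)
Solving: h(F) = 0.2353, h(E) = 0.4118.
Starting from F, the probability is 0.2353.

0.2353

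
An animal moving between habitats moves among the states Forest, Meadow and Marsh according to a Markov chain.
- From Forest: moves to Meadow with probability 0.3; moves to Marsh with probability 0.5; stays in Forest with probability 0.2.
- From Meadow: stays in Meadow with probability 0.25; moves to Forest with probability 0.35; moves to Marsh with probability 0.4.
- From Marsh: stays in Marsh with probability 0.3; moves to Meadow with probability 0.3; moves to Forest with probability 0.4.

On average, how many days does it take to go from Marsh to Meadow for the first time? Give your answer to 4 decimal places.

3.3333

Let t(s) be the expected number of days to first reach Meadow from state s, with t(Meadow) = 0. Conditioning on the first day:
t(Forest) = 1 + 0.2·t(Forest) + 0.5·t(Marsh)
t(Marsh) = 1 + 0.4·t(Forest) + 0.3·t(Marsh)
Solving: t(Forest) = 3.3333, t(Marsh) = 3.3333.
Expected days from Marsh to Meadow: 3.3333.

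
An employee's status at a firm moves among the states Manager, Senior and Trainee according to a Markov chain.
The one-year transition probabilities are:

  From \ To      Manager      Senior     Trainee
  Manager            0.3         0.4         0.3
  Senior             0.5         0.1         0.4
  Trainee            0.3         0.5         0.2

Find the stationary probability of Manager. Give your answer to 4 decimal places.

0.3662

Let the stationary distribution be π with π = πP and π_1 + π_2 + π_3 = 1.
π_1 = 0.3·π_1 + 0.5·π_2 + 0.3·π_3
π_2 = 0.4·π_1 + 0.1·π_2 + 0.5·π_3
Solving with the normalization constraint gives π = (0.3662, 0.3310, 0.3028).
So the stationary probability of Manager is 0.3662.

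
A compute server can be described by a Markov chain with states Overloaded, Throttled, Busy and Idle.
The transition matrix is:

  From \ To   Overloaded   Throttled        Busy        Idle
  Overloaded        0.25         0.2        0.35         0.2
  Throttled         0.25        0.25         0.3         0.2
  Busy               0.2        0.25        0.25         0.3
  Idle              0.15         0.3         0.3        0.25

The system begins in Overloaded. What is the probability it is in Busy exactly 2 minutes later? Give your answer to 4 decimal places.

Propagate the distribution vector 2 minutes from Overloaded.
After 0 minutes: (1.0000, 0.0000, 0.0000, 0.0000)
After 1 minute: (0.2500, 0.2000, 0.3500, 0.2000)
After 2 minutes: (0.2125, 0.2475, 0.2950, 0.2450)
P(in Busy after 2 minutes) = 0.2950

0.2950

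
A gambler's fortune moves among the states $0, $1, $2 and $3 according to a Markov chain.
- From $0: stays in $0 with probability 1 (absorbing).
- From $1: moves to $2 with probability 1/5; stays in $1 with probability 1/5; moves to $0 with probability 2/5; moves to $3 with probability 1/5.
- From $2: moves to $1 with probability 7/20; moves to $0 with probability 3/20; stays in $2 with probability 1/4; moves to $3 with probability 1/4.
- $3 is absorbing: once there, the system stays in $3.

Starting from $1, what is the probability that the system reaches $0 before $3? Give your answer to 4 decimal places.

0.6226

Let h(s) be the probability of absorption at $0 starting from transient state s. Then h($0) = 1 and h($3) = 0. By first-step analysis:
h($1) = 0.4·1 + 0.2·h($1) + 0.2·h($2) + 0.2·0
h($2) = 0.15·1 + 0.35·h($1) + 0.25·h($2) + 0.25·0
Solving: h($1) = 0.6226, h($2) = 0.4906.
Starting from $1, the probability is 0.6226.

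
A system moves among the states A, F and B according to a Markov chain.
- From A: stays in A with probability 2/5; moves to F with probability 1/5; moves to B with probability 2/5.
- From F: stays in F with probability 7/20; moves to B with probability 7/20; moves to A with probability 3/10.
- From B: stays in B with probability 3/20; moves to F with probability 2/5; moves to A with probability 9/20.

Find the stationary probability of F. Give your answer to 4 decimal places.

0.3077

Let the stationary distribution be π with π = πP and π_1 + π_2 + π_3 = 1.
π_1 = 0.4·π_1 + 0.3·π_2 + 0.45·π_3
π_2 = 0.2·π_1 + 0.35·π_2 + 0.4·π_3
Solving with the normalization constraint gives π = (0.3846, 0.3077, 0.3077).
So the stationary probability of F is 0.3077.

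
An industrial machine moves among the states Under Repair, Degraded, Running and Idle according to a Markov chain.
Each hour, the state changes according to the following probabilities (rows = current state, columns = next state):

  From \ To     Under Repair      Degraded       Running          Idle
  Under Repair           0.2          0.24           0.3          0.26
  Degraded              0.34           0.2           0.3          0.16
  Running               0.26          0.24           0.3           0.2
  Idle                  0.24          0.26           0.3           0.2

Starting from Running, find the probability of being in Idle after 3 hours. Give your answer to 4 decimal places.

0.2062

Propagate the distribution vector 3 hours from Running.
After 0 hours: (0.0000, 0.0000, 1.0000, 0.0000)
After 1 hour: (0.2600, 0.2400, 0.3000, 0.2000)
After 2 hours: (0.2596, 0.2344, 0.3000, 0.2060)
After 3 hours: (0.2591, 0.2347, 0.3000, 0.2062)
P(in Idle after 3 hours) = 0.2062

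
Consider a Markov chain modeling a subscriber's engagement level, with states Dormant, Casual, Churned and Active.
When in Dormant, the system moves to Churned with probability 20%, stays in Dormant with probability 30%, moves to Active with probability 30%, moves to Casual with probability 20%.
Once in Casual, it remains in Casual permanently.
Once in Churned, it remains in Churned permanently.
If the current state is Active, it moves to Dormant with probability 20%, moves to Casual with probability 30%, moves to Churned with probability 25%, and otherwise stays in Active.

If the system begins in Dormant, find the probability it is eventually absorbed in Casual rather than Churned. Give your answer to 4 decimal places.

0.5161

Let h(s) be the probability of absorption at Casual starting from transient state s. Then h(Casual) = 1 and h(Churned) = 0. By first-step analysis:
h(Dormant) = 0.3·h(Dormant) + 0.2·1 + 0.2·0 + 0.3·h(Active)
h(Active) = 0.2·h(Dormant) + 0.3·1 + 0.25·0 + 0.25·h(Active)
Solving: h(Dormant) = 0.5161, h(Active) = 0.5376.
Starting from Dormant, the probability is 0.5161.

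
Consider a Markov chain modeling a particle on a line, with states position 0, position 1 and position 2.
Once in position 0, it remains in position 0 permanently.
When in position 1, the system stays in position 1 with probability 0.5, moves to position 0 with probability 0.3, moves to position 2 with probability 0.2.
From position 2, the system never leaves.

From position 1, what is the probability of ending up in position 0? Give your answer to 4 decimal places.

Let h(s) be the probability of absorption at position 0 starting from transient state s. Then h(position 0) = 1 and h(position 2) = 0. By first-step analysis:
h(position 1) = 0.3·1 + 0.5·h(position 1) + 0.2·0
Solving: h(position 1) = 0.6000.
Starting from position 1, the probability is 0.6000.

0.6000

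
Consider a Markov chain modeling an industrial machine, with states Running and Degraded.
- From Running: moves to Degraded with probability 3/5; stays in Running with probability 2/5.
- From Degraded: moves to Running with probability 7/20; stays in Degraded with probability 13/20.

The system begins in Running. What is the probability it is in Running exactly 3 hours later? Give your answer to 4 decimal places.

0.3685

Propagate the distribution vector 3 hours from Running.
After 0 hours: (1.0000, 0.0000)
After 1 hour: (0.4000, 0.6000)
After 2 hours: (0.3700, 0.6300)
After 3 hours: (0.3685, 0.6315)
P(in Running after 3 hours) = 0.3685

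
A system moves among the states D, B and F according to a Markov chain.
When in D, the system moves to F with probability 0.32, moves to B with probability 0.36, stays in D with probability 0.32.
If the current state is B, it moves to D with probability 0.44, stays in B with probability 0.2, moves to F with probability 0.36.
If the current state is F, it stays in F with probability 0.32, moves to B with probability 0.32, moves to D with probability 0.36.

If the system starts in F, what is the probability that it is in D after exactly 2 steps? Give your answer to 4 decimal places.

0.3712

Sum over the intermediate state after 1 step:
P = P(F→D)·P(D→D) + P(F→B)·P(B→D) + P(F→F)·P(F→D)
  = 0.36×0.32 + 0.32×0.44 + 0.32×0.36
  = 0.1152 + 0.1408 + 0.1152 = 0.3712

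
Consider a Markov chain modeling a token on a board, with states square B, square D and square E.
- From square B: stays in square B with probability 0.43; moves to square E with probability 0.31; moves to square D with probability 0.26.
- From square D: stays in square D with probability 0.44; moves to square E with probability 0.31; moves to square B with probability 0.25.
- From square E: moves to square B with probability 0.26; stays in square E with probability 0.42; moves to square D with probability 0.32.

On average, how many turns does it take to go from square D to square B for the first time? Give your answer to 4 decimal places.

3.9450

Let t(s) be the expected number of turns to first reach square B from state s, with t(square B) = 0. Conditioning on the first turn:
t(square D) = 1 + 0.44·t(square D) + 0.31·t(square E)
t(square E) = 1 + 0.32·t(square D) + 0.42·t(square E)
Solving: t(square D) = 3.9450, t(square E) = 3.9007.
Expected turns from square D to square B: 3.9450.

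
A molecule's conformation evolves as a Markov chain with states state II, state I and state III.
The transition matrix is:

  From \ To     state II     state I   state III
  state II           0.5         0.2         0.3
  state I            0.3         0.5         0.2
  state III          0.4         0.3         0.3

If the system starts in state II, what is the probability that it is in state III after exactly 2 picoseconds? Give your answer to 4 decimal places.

Sum over the intermediate state after 1 picosecond:
P = P(state II→state II)·P(state II→state III) + P(state II→state I)·P(state I→state III) + P(state II→state III)·P(state III→state III)
  = 0.5×0.3 + 0.2×0.2 + 0.3×0.3
  = 0.1500 + 0.0400 + 0.0900 = 0.2800

0.2800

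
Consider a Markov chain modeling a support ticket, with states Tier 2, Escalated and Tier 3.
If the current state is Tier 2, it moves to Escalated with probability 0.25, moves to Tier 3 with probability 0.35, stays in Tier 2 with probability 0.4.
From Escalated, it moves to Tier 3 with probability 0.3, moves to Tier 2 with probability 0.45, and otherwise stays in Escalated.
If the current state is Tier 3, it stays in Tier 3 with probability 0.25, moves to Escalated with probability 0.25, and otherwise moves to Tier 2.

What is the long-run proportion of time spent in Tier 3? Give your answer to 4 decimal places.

Let the stationary distribution be π with π = πP and π_1 + π_2 + π_3 = 1.
π_1 = 0.4·π_1 + 0.45·π_2 + 0.5·π_3
π_2 = 0.25·π_1 + 0.25·π_2 + 0.25·π_3
Solving with the normalization constraint gives π = (0.4432, 0.2500, 0.3068).
So the stationary probability of Tier 3 is 0.3068.

0.3068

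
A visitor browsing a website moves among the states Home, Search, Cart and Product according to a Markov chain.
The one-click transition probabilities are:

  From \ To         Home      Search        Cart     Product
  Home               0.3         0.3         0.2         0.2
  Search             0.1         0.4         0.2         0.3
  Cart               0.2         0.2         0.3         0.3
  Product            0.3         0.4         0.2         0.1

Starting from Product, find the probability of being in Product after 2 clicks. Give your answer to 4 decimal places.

Propagate the distribution vector 2 clicks from Product.
After 0 clicks: (0.0000, 0.0000, 0.0000, 1.0000)
After 1 click: (0.3000, 0.4000, 0.2000, 0.1000)
After 2 clicks: (0.2000, 0.3300, 0.2200, 0.2500)
P(in Product after 2 clicks) = 0.2500

0.2500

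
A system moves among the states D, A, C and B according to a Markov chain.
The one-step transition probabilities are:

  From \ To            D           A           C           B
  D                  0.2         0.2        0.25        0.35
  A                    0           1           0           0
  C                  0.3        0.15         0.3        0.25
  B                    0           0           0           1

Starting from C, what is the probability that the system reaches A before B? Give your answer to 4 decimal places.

0.3711

Let h(s) be the probability of absorption at A starting from transient state s. Then h(A) = 1 and h(B) = 0. By first-step analysis:
h(D) = 0.2·h(D) + 0.2·1 + 0.25·h(C) + 0.35·0
h(C) = 0.3·h(D) + 0.15·1 + 0.3·h(C) + 0.25·0
Solving: h(D) = 0.3660, h(C) = 0.3711.
Starting from C, the probability is 0.3711.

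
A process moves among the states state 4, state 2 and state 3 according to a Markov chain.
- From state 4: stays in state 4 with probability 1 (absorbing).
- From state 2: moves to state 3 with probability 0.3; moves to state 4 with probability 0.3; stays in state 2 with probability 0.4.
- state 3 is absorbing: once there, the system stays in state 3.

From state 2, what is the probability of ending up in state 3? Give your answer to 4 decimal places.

0.5000

Let h(s) be the probability of absorption at state 3 starting from transient state s. Then h(state 3) = 1 and h(state 4) = 0. By first-step analysis:
h(state 2) = 0.3·0 + 0.4·h(state 2) + 0.3·1
Solving: h(state 2) = 0.5000.
Starting from state 2, the probability is 0.5000.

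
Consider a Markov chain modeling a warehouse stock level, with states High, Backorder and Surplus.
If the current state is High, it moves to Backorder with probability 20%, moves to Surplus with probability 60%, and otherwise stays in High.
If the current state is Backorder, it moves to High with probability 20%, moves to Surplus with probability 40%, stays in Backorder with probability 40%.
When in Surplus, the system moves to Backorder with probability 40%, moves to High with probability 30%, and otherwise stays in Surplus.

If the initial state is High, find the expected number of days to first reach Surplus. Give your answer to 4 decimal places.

Let t(s) be the expected number of days to first reach Surplus from state s, with t(Surplus) = 0. Conditioning on the first day:
t(High) = 1 + 0.2·t(High) + 0.2·t(Backorder)
t(Backorder) = 1 + 0.2·t(High) + 0.4·t(Backorder)
Solving: t(High) = 1.8182, t(Backorder) = 2.2727.
Expected days from High to Surplus: 1.8182.

1.8182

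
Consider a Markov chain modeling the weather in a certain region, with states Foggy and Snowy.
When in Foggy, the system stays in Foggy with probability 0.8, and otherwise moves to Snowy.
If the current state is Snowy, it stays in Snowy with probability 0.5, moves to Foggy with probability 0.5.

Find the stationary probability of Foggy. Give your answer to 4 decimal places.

Let the stationary distribution be π with π = πP and π_1 + π_2 = 1.
π_1 = 0.8·π_1 + 0.5·π_2
Solving with the normalization constraint gives π = (0.7143, 0.2857).
So the stationary probability of Foggy is 0.7143.

0.7143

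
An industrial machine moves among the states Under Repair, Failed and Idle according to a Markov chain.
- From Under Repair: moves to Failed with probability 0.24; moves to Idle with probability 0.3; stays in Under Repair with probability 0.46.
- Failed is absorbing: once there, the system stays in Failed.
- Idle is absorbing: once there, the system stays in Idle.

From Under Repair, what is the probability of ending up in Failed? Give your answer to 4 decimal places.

Let h(s) be the probability of absorption at Failed starting from transient state s. Then h(Failed) = 1 and h(Idle) = 0. By first-step analysis:
h(Under Repair) = 0.46·h(Under Repair) + 0.24·1 + 0.3·0
Solving: h(Under Repair) = 0.4444.
Starting from Under Repair, the probability is 0.4444.

0.4444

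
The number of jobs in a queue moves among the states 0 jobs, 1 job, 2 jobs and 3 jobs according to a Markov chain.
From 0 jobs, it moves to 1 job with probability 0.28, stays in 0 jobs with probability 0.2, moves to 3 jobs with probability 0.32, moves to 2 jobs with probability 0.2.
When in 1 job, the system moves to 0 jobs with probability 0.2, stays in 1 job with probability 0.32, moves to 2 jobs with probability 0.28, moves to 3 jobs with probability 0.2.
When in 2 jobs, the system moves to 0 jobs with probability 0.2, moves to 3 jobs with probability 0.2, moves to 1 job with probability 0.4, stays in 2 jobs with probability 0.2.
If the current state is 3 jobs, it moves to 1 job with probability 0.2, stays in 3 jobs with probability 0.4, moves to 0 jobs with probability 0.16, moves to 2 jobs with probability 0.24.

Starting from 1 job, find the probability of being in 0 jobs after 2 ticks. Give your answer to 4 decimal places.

0.1920

Propagate the distribution vector 2 ticks from 1 job.
After 0 ticks: (0.0000, 1.0000, 0.0000, 0.0000)
After 1 tick: (0.2000, 0.3200, 0.2800, 0.2000)
After 2 ticks: (0.1920, 0.3104, 0.2336, 0.2640)
P(in 0 jobs after 2 ticks) = 0.1920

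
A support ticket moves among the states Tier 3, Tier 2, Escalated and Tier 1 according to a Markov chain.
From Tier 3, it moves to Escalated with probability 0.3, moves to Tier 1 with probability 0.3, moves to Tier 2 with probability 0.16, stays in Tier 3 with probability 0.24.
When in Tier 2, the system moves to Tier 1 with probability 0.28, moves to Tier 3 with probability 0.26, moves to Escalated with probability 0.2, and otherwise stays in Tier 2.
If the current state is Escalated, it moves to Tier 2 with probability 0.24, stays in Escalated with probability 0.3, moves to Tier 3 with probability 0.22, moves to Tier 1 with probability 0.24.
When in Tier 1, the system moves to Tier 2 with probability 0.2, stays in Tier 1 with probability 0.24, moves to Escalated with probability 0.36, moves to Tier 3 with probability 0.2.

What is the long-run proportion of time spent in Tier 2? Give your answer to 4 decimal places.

Let the stationary distribution be π with π = πP and π_1 + π_2 + π_3 + π_4 = 1.
π_1 = 0.24·π_1 + 0.26·π_2 + 0.22·π_3 + 0.2·π_4
π_2 = 0.16·π_1 + 0.26·π_2 + 0.24·π_3 + 0.2·π_4
π_3 = 0.3·π_1 + 0.2·π_2 + 0.3·π_3 + 0.36·π_4
Solving with the normalization constraint gives π = (0.2279, 0.2156, 0.2942, 0.2623).
So the stationary probability of Tier 2 is 0.2156.

0.2156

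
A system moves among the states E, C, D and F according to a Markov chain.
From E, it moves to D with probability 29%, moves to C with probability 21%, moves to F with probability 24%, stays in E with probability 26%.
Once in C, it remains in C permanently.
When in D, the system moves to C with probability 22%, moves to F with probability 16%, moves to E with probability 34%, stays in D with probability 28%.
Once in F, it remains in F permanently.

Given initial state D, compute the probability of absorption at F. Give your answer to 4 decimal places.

Let h(s) be the probability of absorption at F starting from transient state s. Then h(F) = 1 and h(C) = 0. By first-step analysis:
h(E) = 0.26·h(E) + 0.21·0 + 0.29·h(D) + 0.24·1
h(D) = 0.34·h(E) + 0.22·0 + 0.28·h(D) + 0.16·1
Solving: h(E) = 0.5048, h(D) = 0.4606.
Starting from D, the probability is 0.4606.

0.4606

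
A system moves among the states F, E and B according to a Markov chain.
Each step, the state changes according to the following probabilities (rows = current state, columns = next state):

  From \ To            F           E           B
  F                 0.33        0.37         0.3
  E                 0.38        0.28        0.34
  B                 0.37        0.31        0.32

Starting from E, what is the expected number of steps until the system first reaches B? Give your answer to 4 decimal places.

Let t(s) be the expected number of steps to first reach B from state s, with t(B) = 0. Conditioning on the first step:
t(F) = 1 + 0.33·t(F) + 0.37·t(E)
t(E) = 1 + 0.38·t(F) + 0.28·t(E)
Solving: t(F) = 3.1890, t(E) = 3.0720.
Expected steps from E to B: 3.0720.

3.0720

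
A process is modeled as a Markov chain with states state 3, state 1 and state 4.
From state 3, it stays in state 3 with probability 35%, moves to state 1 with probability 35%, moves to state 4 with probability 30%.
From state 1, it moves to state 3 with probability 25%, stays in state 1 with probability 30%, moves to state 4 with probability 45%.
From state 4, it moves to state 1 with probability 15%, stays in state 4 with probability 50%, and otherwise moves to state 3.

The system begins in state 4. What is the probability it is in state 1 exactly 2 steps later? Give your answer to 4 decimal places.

Sum over the intermediate state after 1 step:
P = P(state 4→state 3)·P(state 3→state 1) + P(state 4→state 1)·P(state 1→state 1) + P(state 4→state 4)·P(state 4→state 1)
  = 0.35×0.35 + 0.15×0.3 + 0.5×0.15
  = 0.1225 + 0.0450 + 0.0750 = 0.2425

0.2425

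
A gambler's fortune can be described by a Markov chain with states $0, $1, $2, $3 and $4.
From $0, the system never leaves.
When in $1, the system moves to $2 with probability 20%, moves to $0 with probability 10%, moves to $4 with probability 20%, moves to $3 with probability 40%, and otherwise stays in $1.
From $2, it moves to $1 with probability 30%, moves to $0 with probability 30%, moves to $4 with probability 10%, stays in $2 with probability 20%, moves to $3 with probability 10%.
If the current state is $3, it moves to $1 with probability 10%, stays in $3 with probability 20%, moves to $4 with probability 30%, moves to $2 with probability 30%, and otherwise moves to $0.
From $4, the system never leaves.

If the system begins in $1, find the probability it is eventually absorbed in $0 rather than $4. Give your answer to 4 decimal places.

Let h(s) be the probability of absorption at $0 starting from transient state s. Then h($0) = 1 and h($4) = 0. By first-step analysis:
h($1) = 0.1·1 + 0.1·h($1) + 0.2·h($2) + 0.4·h($3) + 0.2·0
h($2) = 0.3·1 + 0.3·h($1) + 0.2·h($2) + 0.1·h($3) + 0.1·0
h($3) = 0.1·1 + 0.1·h($1) + 0.3·h($2) + 0.2·h($3) + 0.3·0
Solving: h($1) = 0.4153, h($2) = 0.5800, h($3) = 0.3944.
Starting from $1, the probability is 0.4153.

0.4153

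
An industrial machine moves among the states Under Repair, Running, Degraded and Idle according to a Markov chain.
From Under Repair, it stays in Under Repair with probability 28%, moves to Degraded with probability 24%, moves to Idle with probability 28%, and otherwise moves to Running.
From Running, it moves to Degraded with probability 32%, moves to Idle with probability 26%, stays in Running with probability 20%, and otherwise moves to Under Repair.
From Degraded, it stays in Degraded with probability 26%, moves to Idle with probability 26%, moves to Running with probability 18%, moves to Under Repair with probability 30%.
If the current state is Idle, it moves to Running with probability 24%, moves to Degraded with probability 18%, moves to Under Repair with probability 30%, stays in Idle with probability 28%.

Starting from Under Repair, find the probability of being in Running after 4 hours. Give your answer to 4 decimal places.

Propagate the distribution vector 4 hours from Under Repair.
After 0 hours: (1.0000, 0.0000, 0.0000, 0.0000)
After 1 hour: (0.2800, 0.2000, 0.2400, 0.2800)
After 2 hours: (0.2784, 0.2064, 0.2440, 0.2712)
After 3 hours: (0.2779, 0.2060, 0.2451, 0.2710)
After 4 hours: (0.2780, 0.2059, 0.2451, 0.2710)
P(in Running after 4 hours) = 0.2059

0.2059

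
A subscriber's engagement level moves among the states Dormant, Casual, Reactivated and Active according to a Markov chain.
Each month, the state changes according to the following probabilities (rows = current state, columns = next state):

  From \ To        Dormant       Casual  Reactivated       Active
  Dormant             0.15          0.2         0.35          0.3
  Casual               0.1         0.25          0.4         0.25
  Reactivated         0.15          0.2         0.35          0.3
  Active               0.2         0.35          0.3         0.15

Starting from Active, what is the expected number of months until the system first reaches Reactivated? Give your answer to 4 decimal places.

2.9610

Let t(s) be the expected number of months to first reach Reactivated from state s, with t(Reactivated) = 0. Conditioning on the first month:
t(Dormant) = 1 + 0.15·t(Dormant) + 0.2·t(Casual) + 0.3·t(Active)
t(Casual) = 1 + 0.1·t(Dormant) + 0.25·t(Casual) + 0.25·t(Active)
t(Active) = 1 + 0.2·t(Dormant) + 0.35·t(Casual) + 0.15·t(Active)
Solving: t(Dormant) = 2.8571, t(Casual) = 2.7013, t(Active) = 2.9610.
Expected months from Active to Reactivated: 2.9610.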